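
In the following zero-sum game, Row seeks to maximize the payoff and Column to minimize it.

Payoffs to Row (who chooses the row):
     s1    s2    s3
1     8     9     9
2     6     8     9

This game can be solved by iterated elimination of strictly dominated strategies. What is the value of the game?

Column s2 is strictly dominated by s1 for Column (8<9, 6<8); eliminate s2.
Column s3 is strictly dominated by s1 for Column (8<9, 6<9); eliminate s3.
Row 2 is strictly dominated by row 1 (8>6); eliminate 2.
Only (1, s1) remains, with payoff 8.

8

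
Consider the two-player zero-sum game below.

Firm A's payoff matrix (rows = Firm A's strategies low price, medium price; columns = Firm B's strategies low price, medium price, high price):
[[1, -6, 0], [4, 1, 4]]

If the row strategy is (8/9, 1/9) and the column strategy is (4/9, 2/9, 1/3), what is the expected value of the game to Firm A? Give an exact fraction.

-34/81

Against (4/9, 2/9, 1/3), each row's expected payoff is low price: -8/9; medium price: 10/3.
Taking the (8/9, 1/9)-weighted average: (8/9)·(-8/9) + (1/9)·(10/3) = -34/81.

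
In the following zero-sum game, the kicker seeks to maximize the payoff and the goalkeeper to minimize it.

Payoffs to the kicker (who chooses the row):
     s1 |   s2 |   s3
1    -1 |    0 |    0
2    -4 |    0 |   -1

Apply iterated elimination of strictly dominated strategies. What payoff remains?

Column s3 is strictly dominated by s1 for the goalkeeper (-1<0, -4<-1); eliminate s3.
Column s2 is strictly dominated by s1 for the goalkeeper (-1<0, -4<0); eliminate s2.
Row 2 is strictly dominated by row 1 (-1>-4); eliminate 2.
Only (1, s1) remains, with payoff -1.

-1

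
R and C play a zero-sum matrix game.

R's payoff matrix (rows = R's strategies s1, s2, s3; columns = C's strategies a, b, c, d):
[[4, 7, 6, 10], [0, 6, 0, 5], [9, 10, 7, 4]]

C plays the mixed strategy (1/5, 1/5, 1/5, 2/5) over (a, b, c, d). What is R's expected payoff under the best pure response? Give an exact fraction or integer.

s1: (4)·(1/5) + (7)·(1/5) + (6)·(1/5) + (10)·(2/5) = 37/5.
s2: (0)·(1/5) + (6)·(1/5) + (0)·(1/5) + (5)·(2/5) = 16/5.
s3: (9)·(1/5) + (10)·(1/5) + (7)·(1/5) + (4)·(2/5) = 34/5.
The best pure response is s1 with expected payoff 37/5.

37/5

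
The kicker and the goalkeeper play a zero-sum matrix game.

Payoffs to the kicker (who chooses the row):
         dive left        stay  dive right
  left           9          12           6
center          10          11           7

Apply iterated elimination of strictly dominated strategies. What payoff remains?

7

Column dive left is strictly dominated by dive right for the goalkeeper (6<9, 7<10); eliminate dive left.
Column stay is strictly dominated by dive right for the goalkeeper (6<12, 7<11); eliminate stay.
Row left is strictly dominated by row center (7>6); eliminate left.
Only (center, dive right) remains, with payoff 7.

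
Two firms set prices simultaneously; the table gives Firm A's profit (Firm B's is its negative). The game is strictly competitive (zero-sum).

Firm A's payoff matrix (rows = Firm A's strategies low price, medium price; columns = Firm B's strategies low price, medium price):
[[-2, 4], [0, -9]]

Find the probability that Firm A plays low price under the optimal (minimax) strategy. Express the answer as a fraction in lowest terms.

3/5

Row minima are -2 and -9, so Firm A's maximin is -2; column maxima are 0 and 4, so Firm B's minimax is 0. These differ, so the equilibrium is in mixed strategies.
Let Firm A play low price with probability p. Firm B is indifferent when −2p = 4p − 9(1−p), giving p = 3/5.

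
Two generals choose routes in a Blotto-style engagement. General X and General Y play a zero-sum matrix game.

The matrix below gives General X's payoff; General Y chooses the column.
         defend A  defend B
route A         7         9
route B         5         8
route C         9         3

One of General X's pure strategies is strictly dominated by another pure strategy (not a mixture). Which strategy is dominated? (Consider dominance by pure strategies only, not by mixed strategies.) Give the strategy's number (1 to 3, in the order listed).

Compare route B with route A: 7 > 5, 9 > 8.
So route A strictly dominates route B for General X; route B is strictly dominated.

2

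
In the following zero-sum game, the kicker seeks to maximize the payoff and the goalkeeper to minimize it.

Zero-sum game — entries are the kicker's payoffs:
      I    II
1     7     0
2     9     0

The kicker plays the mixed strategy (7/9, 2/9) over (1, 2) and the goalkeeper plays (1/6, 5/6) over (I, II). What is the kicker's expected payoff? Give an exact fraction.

67/54

Against (1/6, 5/6), each row's expected payoff is 1: 7/6; 2: 3/2.
Taking the (7/9, 2/9)-weighted average: (7/9)·(7/6) + (2/9)·(3/2) = 67/54.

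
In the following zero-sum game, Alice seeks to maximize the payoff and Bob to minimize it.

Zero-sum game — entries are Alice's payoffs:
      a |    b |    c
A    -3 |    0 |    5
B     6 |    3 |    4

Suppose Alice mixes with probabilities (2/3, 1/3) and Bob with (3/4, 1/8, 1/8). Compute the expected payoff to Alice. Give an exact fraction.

Against (3/4, 1/8, 1/8), each row's expected payoff is A: -13/8; B: 43/8.
Taking the (2/3, 1/3)-weighted average: (2/3)·(-13/8) + (1/3)·(43/8) = 17/24.

17/24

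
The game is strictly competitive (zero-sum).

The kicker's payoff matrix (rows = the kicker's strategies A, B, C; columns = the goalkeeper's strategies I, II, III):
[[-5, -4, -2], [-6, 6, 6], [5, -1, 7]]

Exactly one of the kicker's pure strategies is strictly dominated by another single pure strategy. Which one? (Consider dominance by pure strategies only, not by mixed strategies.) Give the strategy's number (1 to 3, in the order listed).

Compare A with C: 5 > -5, -1 > -4, 7 > -2.
So C strictly dominates A for the kicker; A is strictly dominated.

1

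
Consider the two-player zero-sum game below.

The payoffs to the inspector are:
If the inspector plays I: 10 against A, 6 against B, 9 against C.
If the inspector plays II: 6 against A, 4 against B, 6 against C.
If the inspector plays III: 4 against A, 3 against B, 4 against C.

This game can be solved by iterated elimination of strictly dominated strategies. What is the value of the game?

Row III is strictly dominated by row I (10>4, 6>3, 9>4); eliminate III.
Column C is strictly dominated by B for the inspectee (6<9, 4<6); eliminate C.
Row II is strictly dominated by row I (10>6, 6>4); eliminate II.
Column A is strictly dominated by B for the inspectee (6<10); eliminate A.
Only (I, B) remains, with payoff 6.

6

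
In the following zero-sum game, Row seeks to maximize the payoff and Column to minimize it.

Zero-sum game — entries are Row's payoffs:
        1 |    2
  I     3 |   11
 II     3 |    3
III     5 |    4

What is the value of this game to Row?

Row II is strictly dominated by row III, so Row never plays it.
The remaining 2×2 game on (I, III) × (1, 2) has no saddle point. Let Row play I with probability p; indifference gives 3p + 5(1−p) = 11p + 4(1−p), so p = 1/9.
Similarly Column's optimal q on 1 is 7/9, and the value is 3·(7/9) + (11)·(2/9) = 43/9.

43/9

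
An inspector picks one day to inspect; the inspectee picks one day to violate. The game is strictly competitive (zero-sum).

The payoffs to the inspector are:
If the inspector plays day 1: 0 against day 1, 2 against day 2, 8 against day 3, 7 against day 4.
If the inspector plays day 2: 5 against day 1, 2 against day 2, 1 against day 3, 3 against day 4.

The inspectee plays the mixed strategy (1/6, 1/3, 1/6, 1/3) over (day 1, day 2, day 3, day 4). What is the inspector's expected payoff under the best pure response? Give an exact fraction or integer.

13/3

day 1: (0)·(1/6) + (2)·(1/3) + (8)·(1/6) + (7)·(1/3) = 13/3.
day 2: (5)·(1/6) + (2)·(1/3) + (1)·(1/6) + (3)·(1/3) = 8/3.
The best pure response is day 1 with expected payoff 13/3.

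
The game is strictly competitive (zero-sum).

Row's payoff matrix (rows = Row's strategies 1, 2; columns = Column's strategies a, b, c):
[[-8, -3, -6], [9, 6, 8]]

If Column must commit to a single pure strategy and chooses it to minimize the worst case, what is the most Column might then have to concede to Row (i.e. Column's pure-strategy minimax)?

The worst case (largest entry) in each column is a: 9, b: 6, c: 8.
The best (smallest) of these is 6.

6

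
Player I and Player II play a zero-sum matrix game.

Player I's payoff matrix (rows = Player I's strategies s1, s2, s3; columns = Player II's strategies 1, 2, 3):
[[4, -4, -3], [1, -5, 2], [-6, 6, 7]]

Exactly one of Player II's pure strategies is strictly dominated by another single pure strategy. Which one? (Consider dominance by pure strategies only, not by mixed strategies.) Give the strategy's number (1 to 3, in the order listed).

3

Player II prefers columns that give Player I less. Compare 3 with 2: -4 < -3, -5 < 2, 6 < 7.
So 2 strictly dominates 3 for Player II; 3 is strictly dominated.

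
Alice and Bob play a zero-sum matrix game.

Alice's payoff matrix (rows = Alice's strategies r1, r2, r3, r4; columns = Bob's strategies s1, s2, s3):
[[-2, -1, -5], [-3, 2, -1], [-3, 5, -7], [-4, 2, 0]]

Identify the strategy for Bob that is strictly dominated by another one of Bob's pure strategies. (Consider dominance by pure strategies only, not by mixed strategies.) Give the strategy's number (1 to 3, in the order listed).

2

Bob prefers columns that give Alice less. Compare s2 with s1: -2 < -1, -3 < 2, -3 < 5, -4 < 2.
So s1 strictly dominates s2 for Bob; s2 is strictly dominated.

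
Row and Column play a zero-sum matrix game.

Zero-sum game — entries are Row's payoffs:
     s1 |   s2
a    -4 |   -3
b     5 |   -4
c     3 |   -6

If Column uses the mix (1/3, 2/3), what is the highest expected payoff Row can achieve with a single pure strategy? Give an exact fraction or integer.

-1

a: (-4)·(1/3) + (-3)·(2/3) = -10/3.
b: (5)·(1/3) + (-4)·(2/3) = -1.
c: (3)·(1/3) + (-6)·(2/3) = -3.
The best pure response is b with expected payoff -1.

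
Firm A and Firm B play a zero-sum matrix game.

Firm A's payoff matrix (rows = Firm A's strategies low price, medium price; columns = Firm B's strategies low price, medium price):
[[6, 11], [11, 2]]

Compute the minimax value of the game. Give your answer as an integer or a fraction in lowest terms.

109/14

Row minima are 6 and 2, so Firm A's maximin is 6; column maxima are 11 and 11, so Firm B's minimax is 11. These differ, so the equilibrium is in mixed strategies.
Let Firm A play low price with probability p. Firm B is indifferent when 6p + 11(1−p) = 11p + 2(1−p), giving p = 9/14.
Let Firm B play low price with probability q. Firm A is indifferent when 6q + 11(1−q) = 11q + 2(1−q), giving q = 9/14.
The value is 6·(9/14) + (11)·(5/14) = 109/14.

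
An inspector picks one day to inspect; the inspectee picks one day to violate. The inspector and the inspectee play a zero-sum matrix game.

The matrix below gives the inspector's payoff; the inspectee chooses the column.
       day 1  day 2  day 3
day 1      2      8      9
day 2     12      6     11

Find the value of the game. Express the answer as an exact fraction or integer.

Column day 3 is strictly dominated by day 2 for the inspectee (it gives the inspector more in every row).
The remaining 2×2 game on (day 1, day 2) × (day 1, day 2) has no saddle point. Let the inspector play day 1 with probability p; indifference gives 2p + 12(1−p) = 8p + 6(1−p), so p = 1/2.
Similarly the inspectee's optimal q on day 1 is 1/6, and the value is 2·(1/6) + (8)·(5/6) = 7.

7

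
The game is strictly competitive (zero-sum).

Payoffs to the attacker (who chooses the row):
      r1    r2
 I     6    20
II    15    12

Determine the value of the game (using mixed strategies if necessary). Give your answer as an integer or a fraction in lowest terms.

Row minima are 6 and 12, so the attacker's maximin is 12; column maxima are 15 and 20, so the defender's minimax is 15. These differ, so the equilibrium is in mixed strategies.
Let the attacker play I with probability p. The defender is indifferent when 6p + 15(1−p) = 20p + 12(1−p), giving p = 3/17.
Let the defender play r1 with probability q. The attacker is indifferent when 6q + 20(1−q) = 15q + 12(1−q), giving q = 8/17.
The value is 6·(8/17) + (20)·(9/17) = 228/17.

228/17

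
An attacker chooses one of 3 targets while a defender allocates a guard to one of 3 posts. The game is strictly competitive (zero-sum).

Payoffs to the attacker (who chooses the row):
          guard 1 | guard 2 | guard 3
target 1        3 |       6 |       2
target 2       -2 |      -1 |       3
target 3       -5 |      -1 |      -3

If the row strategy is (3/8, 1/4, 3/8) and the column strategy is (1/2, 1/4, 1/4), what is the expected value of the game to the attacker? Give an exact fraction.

Against (1/2, 1/4, 1/4), each row's expected payoff is target 1: 7/2; target 2: -1/2; target 3: -7/2.
Taking the (3/8, 1/4, 3/8)-weighted average: (3/8)·(7/2) + (1/4)·(-1/2) + (3/8)·(-7/2) = -1/8.

-1/8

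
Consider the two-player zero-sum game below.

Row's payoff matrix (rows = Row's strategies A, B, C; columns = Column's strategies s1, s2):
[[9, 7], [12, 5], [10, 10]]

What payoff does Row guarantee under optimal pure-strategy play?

Row minima: 7, 5, 10 → Row's maximin is 10.
Column maxima: 12, 10 → Column's minimax is 10.
They coincide at (C, s2), so the value is 10.

10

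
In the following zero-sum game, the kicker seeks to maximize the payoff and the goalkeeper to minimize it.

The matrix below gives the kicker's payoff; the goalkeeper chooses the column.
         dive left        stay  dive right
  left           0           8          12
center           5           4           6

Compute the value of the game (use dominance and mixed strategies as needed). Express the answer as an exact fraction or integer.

Column dive right is strictly dominated by stay for the goalkeeper (it gives the kicker more in every row).
The remaining 2×2 game on (left, center) × (dive left, stay) has no saddle point. Let the kicker play left with probability p; indifference gives 5(1−p) = 8p + 4(1−p), so p = 1/9.
Similarly the goalkeeper's optimal q on dive left is 4/9, and the value is 0·(4/9) + (8)·(5/9) = 40/9.

40/9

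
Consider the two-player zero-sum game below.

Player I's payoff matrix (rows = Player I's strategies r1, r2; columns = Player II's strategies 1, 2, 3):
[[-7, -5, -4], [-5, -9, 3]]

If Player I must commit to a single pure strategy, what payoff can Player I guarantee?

The worst-case payoff for each row is r1: -7, r2: -9.
The best of these is -7.

-7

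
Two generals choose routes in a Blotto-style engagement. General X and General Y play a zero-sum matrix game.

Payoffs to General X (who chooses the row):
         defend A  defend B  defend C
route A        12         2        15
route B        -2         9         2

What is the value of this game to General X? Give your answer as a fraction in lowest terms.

Column defend C is strictly dominated by defend A for General Y (it gives General X more in every row).
The remaining 2×2 game on (route A, route B) × (defend A, defend B) has no saddle point. Let General X play route A with probability p; indifference gives 12p − 2(1−p) = 2p + 9(1−p), so p = 11/21.
Similarly General Y's optimal q on defend A is 1/3, and the value is 12·(1/3) + (2)·(2/3) = 16/3.

16/3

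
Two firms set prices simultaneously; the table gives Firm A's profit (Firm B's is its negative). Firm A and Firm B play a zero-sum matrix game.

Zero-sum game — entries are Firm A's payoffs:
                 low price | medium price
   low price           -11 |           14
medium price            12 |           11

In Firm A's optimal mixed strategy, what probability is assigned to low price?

Row minima are -11 and 11, so Firm A's maximin is 11; column maxima are 12 and 14, so Firm B's minimax is 12. These differ, so the equilibrium is in mixed strategies.
Let Firm A play low price with probability p. Firm B is indifferent when −11p + 12(1−p) = 14p + 11(1−p), giving p = 1/26.

1/26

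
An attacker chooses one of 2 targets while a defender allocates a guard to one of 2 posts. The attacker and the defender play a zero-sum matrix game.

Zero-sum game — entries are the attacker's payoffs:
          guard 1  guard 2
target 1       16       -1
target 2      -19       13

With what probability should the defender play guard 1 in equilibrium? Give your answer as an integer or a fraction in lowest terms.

2/7

Row minima are -1 and -19, so the attacker's maximin is -1; column maxima are 16 and 13, so the defender's minimax is 13. These differ, so the equilibrium is in mixed strategies.
Let the defender play guard 1 with probability q. The attacker is indifferent when 16q − (1−q) = −19q + 13(1−q), giving q = 2/7.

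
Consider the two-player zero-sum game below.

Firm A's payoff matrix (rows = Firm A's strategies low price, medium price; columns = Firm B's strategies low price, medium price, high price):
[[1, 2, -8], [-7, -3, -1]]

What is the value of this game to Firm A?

Column medium price is strictly dominated by low price for Firm B (it gives Firm A more in every row).
The remaining 2×2 game on (low price, medium price) × (low price, high price) has no saddle point. Let Firm A play low price with probability p; indifference gives p − 7(1−p) = −8p − (1−p), so p = 2/5.
Similarly Firm B's optimal q on low price is 7/15, and the value is 1·(7/15) + (-8)·(8/15) = -19/5.

-19/5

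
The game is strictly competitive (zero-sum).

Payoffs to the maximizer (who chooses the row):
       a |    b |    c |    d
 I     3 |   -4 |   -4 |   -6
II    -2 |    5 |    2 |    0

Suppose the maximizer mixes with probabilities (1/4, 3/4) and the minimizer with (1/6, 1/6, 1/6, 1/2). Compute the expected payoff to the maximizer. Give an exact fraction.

Against (1/6, 1/6, 1/6, 1/2), each row's expected payoff is I: -23/6; II: 5/6.
Taking the (1/4, 3/4)-weighted average: (1/4)·(-23/6) + (3/4)·(5/6) = -1/3.

-1/3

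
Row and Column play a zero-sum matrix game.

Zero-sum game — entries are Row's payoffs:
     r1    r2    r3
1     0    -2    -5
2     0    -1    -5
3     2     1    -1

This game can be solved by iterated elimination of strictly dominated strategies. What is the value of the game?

-1

Column r2 is strictly dominated by r3 for Column (-5<-2, -5<-1, -1<1); eliminate r2.
Column r1 is strictly dominated by r3 for Column (-5<0, -5<0, -1<2); eliminate r1.
Row 1 is strictly dominated by row 3 (-1>-5); eliminate 1.
Row 2 is strictly dominated by row 3 (-1>-5); eliminate 2.
Only (3, r3) remains, with payoff -1.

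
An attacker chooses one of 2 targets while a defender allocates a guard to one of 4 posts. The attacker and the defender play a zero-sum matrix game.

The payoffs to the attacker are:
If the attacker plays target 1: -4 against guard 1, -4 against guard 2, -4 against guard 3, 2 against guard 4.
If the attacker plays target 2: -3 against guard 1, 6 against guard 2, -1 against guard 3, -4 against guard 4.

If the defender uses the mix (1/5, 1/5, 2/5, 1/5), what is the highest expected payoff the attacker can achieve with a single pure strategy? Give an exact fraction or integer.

target 1: (-4)·(1/5) + (-4)·(1/5) + (-4)·(2/5) + (2)·(1/5) = -14/5.
target 2: (-3)·(1/5) + (6)·(1/5) + (-1)·(2/5) + (-4)·(1/5) = -3/5.
The best pure response is target 2 with expected payoff -3/5.

-3/5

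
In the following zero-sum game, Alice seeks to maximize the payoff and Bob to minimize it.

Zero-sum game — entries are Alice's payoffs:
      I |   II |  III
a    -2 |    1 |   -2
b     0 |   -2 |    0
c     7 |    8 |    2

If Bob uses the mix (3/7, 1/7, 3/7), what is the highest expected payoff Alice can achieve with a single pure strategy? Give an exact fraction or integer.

5

a: (-2)·(3/7) + (1)·(1/7) + (-2)·(3/7) = -11/7.
b: (0)·(3/7) + (-2)·(1/7) + (0)·(3/7) = -2/7.
c: (7)·(3/7) + (8)·(1/7) + (2)·(3/7) = 5.
The best pure response is c with expected payoff 5.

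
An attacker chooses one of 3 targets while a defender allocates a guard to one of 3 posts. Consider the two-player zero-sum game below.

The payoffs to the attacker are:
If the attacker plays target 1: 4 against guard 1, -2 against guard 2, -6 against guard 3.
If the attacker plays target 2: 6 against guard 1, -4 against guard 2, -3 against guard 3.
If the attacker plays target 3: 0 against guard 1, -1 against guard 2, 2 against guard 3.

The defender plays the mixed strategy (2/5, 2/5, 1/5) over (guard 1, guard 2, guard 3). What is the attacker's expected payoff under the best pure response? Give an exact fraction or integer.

1/5

target 1: (4)·(2/5) + (-2)·(2/5) + (-6)·(1/5) = -2/5.
target 2: (6)·(2/5) + (-4)·(2/5) + (-3)·(1/5) = 1/5.
target 3: (0)·(2/5) + (-1)·(2/5) + (2)·(1/5) = 0.
The best pure response is target 2 with expected payoff 1/5.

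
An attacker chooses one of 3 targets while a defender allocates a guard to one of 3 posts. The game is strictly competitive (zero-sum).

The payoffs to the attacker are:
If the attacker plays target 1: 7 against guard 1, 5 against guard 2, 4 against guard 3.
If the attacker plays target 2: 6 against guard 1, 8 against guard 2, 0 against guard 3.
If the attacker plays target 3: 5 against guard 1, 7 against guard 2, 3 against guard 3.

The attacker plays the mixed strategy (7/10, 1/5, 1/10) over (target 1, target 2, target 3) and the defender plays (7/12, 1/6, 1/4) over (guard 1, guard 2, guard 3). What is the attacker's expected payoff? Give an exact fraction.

Against (7/12, 1/6, 1/4), each row's expected payoff is target 1: 71/12; target 2: 29/6; target 3: 29/6.
Taking the (7/10, 1/5, 1/10)-weighted average: (7/10)·(71/12) + (1/5)·(29/6) + (1/10)·(29/6) = 671/120.

671/120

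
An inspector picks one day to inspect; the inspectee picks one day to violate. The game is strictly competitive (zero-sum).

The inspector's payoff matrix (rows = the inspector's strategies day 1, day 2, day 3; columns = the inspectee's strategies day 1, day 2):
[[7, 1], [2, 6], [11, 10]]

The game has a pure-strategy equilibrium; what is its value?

10

Row minima: 1, 2, 10 → the inspector's maximin is 10.
Column maxima: 11, 10 → the inspectee's minimax is 10.
They coincide at (day 3, day 2), so the value is 10.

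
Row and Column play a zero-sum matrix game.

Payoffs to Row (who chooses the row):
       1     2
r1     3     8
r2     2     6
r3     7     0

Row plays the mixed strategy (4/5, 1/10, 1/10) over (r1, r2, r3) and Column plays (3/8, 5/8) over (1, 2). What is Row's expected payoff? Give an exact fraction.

449/80

Against (3/8, 5/8), each row's expected payoff is r1: 49/8; r2: 9/2; r3: 21/8.
Taking the (4/5, 1/10, 1/10)-weighted average: (4/5)·(49/8) + (1/10)·(9/2) + (1/10)·(21/8) = 449/80.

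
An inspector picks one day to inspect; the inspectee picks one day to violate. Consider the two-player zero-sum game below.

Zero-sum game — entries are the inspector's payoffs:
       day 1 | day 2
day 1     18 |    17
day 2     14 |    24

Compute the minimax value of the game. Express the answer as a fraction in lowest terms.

194/11

Row minima are 17 and 14, so the inspector's maximin is 17; column maxima are 18 and 24, so the inspectee's minimax is 18. These differ, so the equilibrium is in mixed strategies.
Let the inspector play day 1 with probability p. The inspectee is indifferent when 18p + 14(1−p) = 17p + 24(1−p), giving p = 10/11.
Let the inspectee play day 1 with probability q. The inspector is indifferent when 18q + 17(1−q) = 14q + 24(1−q), giving q = 7/11.
The value is 18·(7/11) + (17)·(4/11) = 194/11.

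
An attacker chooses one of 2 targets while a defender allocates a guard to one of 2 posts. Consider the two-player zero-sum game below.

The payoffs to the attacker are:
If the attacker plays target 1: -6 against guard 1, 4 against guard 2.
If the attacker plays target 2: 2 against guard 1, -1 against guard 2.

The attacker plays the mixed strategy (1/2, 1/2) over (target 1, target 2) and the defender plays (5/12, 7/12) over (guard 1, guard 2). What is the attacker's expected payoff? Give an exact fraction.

Against (5/12, 7/12), each row's expected payoff is target 1: -1/6; target 2: 1/4.
Taking the (1/2, 1/2)-weighted average: (1/2)·(-1/6) + (1/2)·(1/4) = 1/24.

1/24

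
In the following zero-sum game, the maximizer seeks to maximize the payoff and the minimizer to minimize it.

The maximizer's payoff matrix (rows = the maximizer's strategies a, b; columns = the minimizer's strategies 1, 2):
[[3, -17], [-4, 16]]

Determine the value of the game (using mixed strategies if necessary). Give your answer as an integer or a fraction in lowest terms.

-1/2

Row minima are -17 and -4, so the maximizer's maximin is -4; column maxima are 3 and 16, so the minimizer's minimax is 3. These differ, so the equilibrium is in mixed strategies.
Let the maximizer play a with probability p. The minimizer is indifferent when 3p − 4(1−p) = −17p + 16(1−p), giving p = 1/2.
Let the minimizer play 1 with probability q. The maximizer is indifferent when 3q − 17(1−q) = −4q + 16(1−q), giving q = 33/40.
The value is 3·(33/40) + (-17)·(7/40) = -1/2.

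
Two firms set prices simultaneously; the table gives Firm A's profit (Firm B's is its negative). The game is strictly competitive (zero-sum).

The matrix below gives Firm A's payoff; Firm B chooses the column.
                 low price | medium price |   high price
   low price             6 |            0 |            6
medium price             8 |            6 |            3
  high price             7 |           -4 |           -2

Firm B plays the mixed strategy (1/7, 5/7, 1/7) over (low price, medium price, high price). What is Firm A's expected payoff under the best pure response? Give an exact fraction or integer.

low price: (6)·(1/7) + (0)·(5/7) + (6)·(1/7) = 12/7.
medium price: (8)·(1/7) + (6)·(5/7) + (3)·(1/7) = 41/7.
high price: (7)·(1/7) + (-4)·(5/7) + (-2)·(1/7) = -15/7.
The best pure response is medium price with expected payoff 41/7.

41/7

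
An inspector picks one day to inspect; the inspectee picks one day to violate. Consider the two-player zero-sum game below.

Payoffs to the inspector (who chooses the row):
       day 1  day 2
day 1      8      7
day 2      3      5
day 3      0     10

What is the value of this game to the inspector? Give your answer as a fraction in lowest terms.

Row day 2 is strictly dominated by row day 1, so the inspector never plays it.
The remaining 2×2 game on (day 1, day 3) × (day 1, day 2) has no saddle point. Let the inspector play day 1 with probability p; indifference gives 8p = 7p + 10(1−p), so p = 10/11.
Similarly the inspectee's optimal q on day 1 is 3/11, and the value is 8·(3/11) + (7)·(8/11) = 80/11.

80/11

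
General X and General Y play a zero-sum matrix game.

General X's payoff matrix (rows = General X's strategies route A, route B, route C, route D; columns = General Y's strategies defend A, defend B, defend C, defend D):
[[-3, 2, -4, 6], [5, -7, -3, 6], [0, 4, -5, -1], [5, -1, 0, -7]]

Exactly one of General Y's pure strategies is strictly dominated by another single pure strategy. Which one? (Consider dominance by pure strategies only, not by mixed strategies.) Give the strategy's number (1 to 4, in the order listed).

General Y prefers columns that give General X less. Compare defend A with defend C: -4 < -3, -3 < 5, -5 < 0, 0 < 5.
So defend C strictly dominates defend A for General Y; defend A is strictly dominated.

1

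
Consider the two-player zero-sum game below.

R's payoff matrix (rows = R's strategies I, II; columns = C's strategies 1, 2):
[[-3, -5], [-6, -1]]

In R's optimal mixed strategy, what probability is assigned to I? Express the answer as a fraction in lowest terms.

5/7

Row minima are -5 and -6, so R's maximin is -5; column maxima are -3 and -1, so C's minimax is -3. These differ, so the equilibrium is in mixed strategies.
Let R play I with probability p. C is indifferent when −3p − 6(1−p) = −5p − (1−p), giving p = 5/7.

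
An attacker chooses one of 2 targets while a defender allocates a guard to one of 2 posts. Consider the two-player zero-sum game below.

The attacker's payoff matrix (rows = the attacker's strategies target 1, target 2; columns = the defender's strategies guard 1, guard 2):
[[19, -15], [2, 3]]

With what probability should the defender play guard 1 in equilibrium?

18/35

Row minima are -15 and 2, so the attacker's maximin is 2; column maxima are 19 and 3, so the defender's minimax is 3. These differ, so the equilibrium is in mixed strategies.
Let the defender play guard 1 with probability q. The attacker is indifferent when 19q − 15(1−q) = 2q + 3(1−q), giving q = 18/35.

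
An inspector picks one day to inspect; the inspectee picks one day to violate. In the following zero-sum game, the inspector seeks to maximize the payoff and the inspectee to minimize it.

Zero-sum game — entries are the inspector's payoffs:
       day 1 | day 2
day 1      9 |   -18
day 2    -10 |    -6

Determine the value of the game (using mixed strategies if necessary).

-234/31

Row minima are -18 and -10, so the inspector's maximin is -10; column maxima are 9 and -6, so the inspectee's minimax is -6. These differ, so the equilibrium is in mixed strategies.
Let the inspector play day 1 with probability p. The inspectee is indifferent when 9p − 10(1−p) = −18p − 6(1−p), giving p = 4/31.
Let the inspectee play day 1 with probability q. The inspector is indifferent when 9q − 18(1−q) = −10q − 6(1−q), giving q = 12/31.
The value is 9·(12/31) + (-18)·(19/31) = -234/31.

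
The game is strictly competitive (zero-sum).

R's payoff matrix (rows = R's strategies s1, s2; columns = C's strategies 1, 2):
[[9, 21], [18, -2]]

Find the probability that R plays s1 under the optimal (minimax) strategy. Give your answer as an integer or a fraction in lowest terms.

Row minima are 9 and -2, so R's maximin is 9; column maxima are 18 and 21, so C's minimax is 18. These differ, so the equilibrium is in mixed strategies.
Let R play s1 with probability p. C is indifferent when 9p + 18(1−p) = 21p − 2(1−p), giving p = 5/8.

5/8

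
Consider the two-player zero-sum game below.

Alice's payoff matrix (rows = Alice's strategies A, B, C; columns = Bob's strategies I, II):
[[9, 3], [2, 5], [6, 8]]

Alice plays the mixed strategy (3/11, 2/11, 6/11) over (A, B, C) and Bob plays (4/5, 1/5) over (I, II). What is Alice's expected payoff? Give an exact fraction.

67/11

Against (4/5, 1/5), each row's expected payoff is A: 39/5; B: 13/5; C: 32/5.
Taking the (3/11, 2/11, 6/11)-weighted average: (3/11)·(39/5) + (2/11)·(13/5) + (6/11)·(32/5) = 67/11.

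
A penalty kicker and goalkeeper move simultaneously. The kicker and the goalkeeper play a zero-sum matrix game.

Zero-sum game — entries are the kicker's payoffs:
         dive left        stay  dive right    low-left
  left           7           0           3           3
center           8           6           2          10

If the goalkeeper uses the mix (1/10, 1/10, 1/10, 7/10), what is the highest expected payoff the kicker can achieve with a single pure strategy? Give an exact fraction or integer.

43/5

left: (7)·(1/10) + (0)·(1/10) + (3)·(1/10) + (3)·(7/10) = 31/10.
center: (8)·(1/10) + (6)·(1/10) + (2)·(1/10) + (10)·(7/10) = 43/5.
The best pure response is center with expected payoff 43/5.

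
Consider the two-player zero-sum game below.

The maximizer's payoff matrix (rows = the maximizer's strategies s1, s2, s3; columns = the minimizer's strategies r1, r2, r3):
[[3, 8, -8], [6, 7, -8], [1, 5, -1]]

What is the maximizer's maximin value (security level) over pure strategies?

-1

The worst-case payoff for each row is s1: -8, s2: -8, s3: -1.
The best of these is -1.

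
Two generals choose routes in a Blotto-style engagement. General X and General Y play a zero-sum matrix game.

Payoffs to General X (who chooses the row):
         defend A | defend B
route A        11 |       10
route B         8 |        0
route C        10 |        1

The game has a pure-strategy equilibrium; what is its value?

Row minima: 10, 0, 1 → General X's maximin is 10.
Column maxima: 11, 10 → General Y's minimax is 10.
They coincide at (route A, defend B), so the value is 10.

10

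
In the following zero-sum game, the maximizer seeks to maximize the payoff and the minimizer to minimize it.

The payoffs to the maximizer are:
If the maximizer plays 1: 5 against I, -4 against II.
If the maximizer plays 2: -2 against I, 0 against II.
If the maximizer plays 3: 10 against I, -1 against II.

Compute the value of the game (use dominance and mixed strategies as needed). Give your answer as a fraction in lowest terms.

Row 1 is strictly dominated by row 3, so the maximizer never plays it.
The remaining 2×2 game on (2, 3) × (I, II) has no saddle point. Let the maximizer play 2 with probability p; indifference gives −2p + 10(1−p) = −(1−p), so p = 11/13.
Similarly the minimizer's optimal q on I is 1/13, and the value is -2·(1/13) + (0)·(12/13) = -2/13.

-2/13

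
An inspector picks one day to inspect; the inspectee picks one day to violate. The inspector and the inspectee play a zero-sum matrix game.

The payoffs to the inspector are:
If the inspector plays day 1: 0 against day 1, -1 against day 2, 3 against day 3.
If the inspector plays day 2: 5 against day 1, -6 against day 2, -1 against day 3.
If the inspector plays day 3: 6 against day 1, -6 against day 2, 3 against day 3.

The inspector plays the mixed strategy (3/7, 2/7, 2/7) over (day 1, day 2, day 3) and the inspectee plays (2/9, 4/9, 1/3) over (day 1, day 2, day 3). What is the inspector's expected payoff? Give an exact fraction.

-25/63

Against (2/9, 4/9, 1/3), each row's expected payoff is day 1: 5/9; day 2: -17/9; day 3: -1/3.
Taking the (3/7, 2/7, 2/7)-weighted average: (3/7)·(5/9) + (2/7)·(-17/9) + (2/7)·(-1/3) = -25/63.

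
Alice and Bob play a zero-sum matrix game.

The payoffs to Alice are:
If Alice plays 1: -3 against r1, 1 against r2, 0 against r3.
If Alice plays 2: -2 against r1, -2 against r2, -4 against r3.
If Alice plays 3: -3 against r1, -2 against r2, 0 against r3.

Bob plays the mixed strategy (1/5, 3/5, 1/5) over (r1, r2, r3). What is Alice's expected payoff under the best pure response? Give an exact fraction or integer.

1: (-3)·(1/5) + (1)·(3/5) + (0)·(1/5) = 0.
2: (-2)·(1/5) + (-2)·(3/5) + (-4)·(1/5) = -12/5.
3: (-3)·(1/5) + (-2)·(3/5) + (0)·(1/5) = -9/5.
The best pure response is 1 with expected payoff 0.

0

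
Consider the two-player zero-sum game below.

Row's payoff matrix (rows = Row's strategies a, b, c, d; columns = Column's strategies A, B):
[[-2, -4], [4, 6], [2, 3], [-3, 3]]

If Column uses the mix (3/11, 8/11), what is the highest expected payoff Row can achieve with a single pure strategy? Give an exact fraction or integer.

a: (-2)·(3/11) + (-4)·(8/11) = -38/11.
b: (4)·(3/11) + (6)·(8/11) = 60/11.
c: (2)·(3/11) + (3)·(8/11) = 30/11.
d: (-3)·(3/11) + (3)·(8/11) = 15/11.
The best pure response is b with expected payoff 60/11.

60/11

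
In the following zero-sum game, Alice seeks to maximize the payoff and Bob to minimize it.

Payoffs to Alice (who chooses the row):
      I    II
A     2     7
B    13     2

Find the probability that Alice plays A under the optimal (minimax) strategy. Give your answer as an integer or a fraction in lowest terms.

Row minima are 2 and 2, so Alice's maximin is 2; column maxima are 13 and 7, so Bob's minimax is 7. These differ, so the equilibrium is in mixed strategies.
Let Alice play A with probability p. Bob is indifferent when 2p + 13(1−p) = 7p + 2(1−p), giving p = 11/16.

11/16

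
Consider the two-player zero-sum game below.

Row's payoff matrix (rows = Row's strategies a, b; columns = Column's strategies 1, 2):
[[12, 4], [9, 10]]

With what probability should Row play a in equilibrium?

Row minima are 4 and 9, so Row's maximin is 9; column maxima are 12 and 10, so Column's minimax is 10. These differ, so the equilibrium is in mixed strategies.
Let Row play a with probability p. Column is indifferent when 12p + 9(1−p) = 4p + 10(1−p), giving p = 1/9.

1/9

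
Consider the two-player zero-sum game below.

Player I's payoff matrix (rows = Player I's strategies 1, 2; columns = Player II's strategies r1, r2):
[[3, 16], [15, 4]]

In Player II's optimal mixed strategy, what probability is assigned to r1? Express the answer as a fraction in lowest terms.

Row minima are 3 and 4, so Player I's maximin is 4; column maxima are 15 and 16, so Player II's minimax is 15. These differ, so the equilibrium is in mixed strategies.
Let Player II play r1 with probability q. Player I is indifferent when 3q + 16(1−q) = 15q + 4(1−q), giving q = 1/2.

1/2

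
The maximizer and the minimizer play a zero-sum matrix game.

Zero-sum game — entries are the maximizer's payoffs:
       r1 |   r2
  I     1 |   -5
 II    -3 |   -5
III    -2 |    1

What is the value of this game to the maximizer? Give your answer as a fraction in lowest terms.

Row II is strictly dominated by row III, so the maximizer never plays it.
The remaining 2×2 game on (I, III) × (r1, r2) has no saddle point. Let the maximizer play I with probability p; indifference gives p − 2(1−p) = −5p + (1−p), so p = 1/3.
Similarly the minimizer's optimal q on r1 is 2/3, and the value is 1·(2/3) + (-5)·(1/3) = -1.

-1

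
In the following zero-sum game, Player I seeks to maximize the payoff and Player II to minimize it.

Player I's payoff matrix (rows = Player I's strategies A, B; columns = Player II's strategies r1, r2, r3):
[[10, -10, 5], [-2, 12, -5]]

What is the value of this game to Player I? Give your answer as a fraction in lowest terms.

Column r1 is strictly dominated by r3 for Player II (it gives Player I more in every row).
The remaining 2×2 game on (A, B) × (r2, r3) has no saddle point. Let Player I play A with probability p; indifference gives −10p + 12(1−p) = 5p − 5(1−p), so p = 17/32.
Similarly Player II's optimal q on r2 is 5/16, and the value is -10·(5/16) + (5)·(11/16) = 5/16.

5/16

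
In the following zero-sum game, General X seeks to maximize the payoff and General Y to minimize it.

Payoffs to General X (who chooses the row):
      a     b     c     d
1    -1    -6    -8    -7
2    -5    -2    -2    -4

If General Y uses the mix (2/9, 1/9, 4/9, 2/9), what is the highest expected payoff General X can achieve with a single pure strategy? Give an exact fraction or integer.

-28/9

1: (-1)·(2/9) + (-6)·(1/9) + (-8)·(4/9) + (-7)·(2/9) = -6.
2: (-5)·(2/9) + (-2)·(1/9) + (-2)·(4/9) + (-4)·(2/9) = -28/9.
The best pure response is 2 with expected payoff -28/9.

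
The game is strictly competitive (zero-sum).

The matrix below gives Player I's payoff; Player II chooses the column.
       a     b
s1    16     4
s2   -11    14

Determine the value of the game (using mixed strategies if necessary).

268/37

Row minima are 4 and -11, so Player I's maximin is 4; column maxima are 16 and 14, so Player II's minimax is 14. These differ, so the equilibrium is in mixed strategies.
Let Player I play s1 with probability p. Player II is indifferent when 16p − 11(1−p) = 4p + 14(1−p), giving p = 25/37.
Let Player II play a with probability q. Player I is indifferent when 16q + 4(1−q) = −11q + 14(1−q), giving q = 10/37.
The value is 16·(10/37) + (4)·(27/37) = 268/37.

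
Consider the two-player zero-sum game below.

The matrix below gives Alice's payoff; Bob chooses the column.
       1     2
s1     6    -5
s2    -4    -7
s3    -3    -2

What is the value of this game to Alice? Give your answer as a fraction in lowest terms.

Row s2 is strictly dominated by row s3, so Alice never plays it.
The remaining 2×2 game on (s1, s3) × (1, 2) has no saddle point. Let Alice play s1 with probability p; indifference gives 6p − 3(1−p) = −5p − 2(1−p), so p = 1/12.
Similarly Bob's optimal q on 1 is 1/4, and the value is 6·(1/4) + (-5)·(3/4) = -9/4.

-9/4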